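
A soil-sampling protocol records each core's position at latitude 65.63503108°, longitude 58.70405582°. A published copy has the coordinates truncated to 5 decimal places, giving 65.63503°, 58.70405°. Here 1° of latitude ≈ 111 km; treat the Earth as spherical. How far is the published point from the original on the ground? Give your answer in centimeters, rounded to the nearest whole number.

The latitude changed by +0.00000108° and the longitude by +0.00000582°.
North–south shift: 0.00000108 × 111000 = 0.11988 m.
E–W at 65.635°: 0.00000582° × 111000 × cos 65.635° = 0.00000582 × 111000 × 0.4125 ≈ 0.266514 m.
Combined displacement = (0.11988² + 0.266514²)^½ ≈ 0.292234 m.
That is 0.292234 m = 29.223 cm.

29 centimeters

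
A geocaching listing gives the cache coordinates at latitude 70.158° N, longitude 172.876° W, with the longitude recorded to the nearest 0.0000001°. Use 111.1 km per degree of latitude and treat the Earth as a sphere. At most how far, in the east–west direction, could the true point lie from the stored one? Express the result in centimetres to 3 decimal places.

Rounding to 7 decimal places leaves the longitude within ±5e-08° of the true value.
At latitude 70.158° a degree of longitude spans 111100 m × cos 70.158° = 111100 × 0.3394 ≈ 37710.4 m.
East–west error: 5e-08° × 37710.4 m/° ≈ 0.00188552 m.
That is 0.00188552 m = 0.18855 cm.

0.189 centimetres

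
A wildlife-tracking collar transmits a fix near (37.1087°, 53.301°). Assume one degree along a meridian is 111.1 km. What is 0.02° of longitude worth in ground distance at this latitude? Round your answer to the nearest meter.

0.02° of longitude at 37.1087° is 0.02 × 111100 × cos 37.1087° ≈ 0.02 × 88601.4 = 1772.03 m.

1772 meters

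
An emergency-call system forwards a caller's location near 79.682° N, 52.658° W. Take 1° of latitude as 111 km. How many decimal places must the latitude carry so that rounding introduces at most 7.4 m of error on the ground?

4 decimal places

One degree of latitude covers 111000 m.
N decimal places → at most half a unit in the last place, 0.5 × 10⁻ᴺ° = 111000/2 × 10⁻ᴺ m.
Setting 55500 × 10⁻ᴺ ≤ 7.4 gives 10ᴺ ≥ 7500, i.e. N ≥ 3.88.
N = 3 would give 55.5 m (too coarse); N = 4 gives 5.55 m ≤ 7.4 m.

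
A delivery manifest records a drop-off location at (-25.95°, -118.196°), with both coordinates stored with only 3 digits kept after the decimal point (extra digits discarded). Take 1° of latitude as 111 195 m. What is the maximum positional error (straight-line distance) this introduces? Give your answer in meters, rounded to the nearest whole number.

Truncating at 3 decimal places can drop up to a full unit in the last place, so each coordinate may be off by as much as 0.001°.
North–south component: 0.001° × 111195 = 111.195 m.
E–W at 25.95°: 0.001° × 111195 × cos 25.95° = 0.001 × 111195 × 0.8992 ≈ 99.9839 m.
Combining orthogonally: (111.195² + 99.9839²)^½ ≈ 149.536 m.

150 meters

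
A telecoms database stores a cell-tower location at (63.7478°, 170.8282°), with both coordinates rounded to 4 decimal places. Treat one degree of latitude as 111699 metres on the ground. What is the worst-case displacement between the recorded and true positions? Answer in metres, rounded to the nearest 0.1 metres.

Rounding to 4 decimal places leaves each coordinate within ±5e-05° of the true value.
N–S: 5e-05° × 111699 m/° = 5.58495 m.
Longitude error → 5e-05 × 111699 × cos 63.7478° = 5e-05 × 111699 × 0.4423 ≈ 2.47035 m.
The two errors are perpendicular, so the maximum displacement is √(5.58495² + 2.47035²) ≈ 6.10691 m.

6.1 metres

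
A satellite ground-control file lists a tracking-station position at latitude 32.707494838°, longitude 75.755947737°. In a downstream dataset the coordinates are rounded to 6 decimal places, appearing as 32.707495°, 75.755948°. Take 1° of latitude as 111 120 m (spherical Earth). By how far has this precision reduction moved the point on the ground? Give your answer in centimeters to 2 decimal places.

The latitude changed by -0.000000162° and the longitude by -0.000000263°.
North–south shift: -0.000000162 × 111120 = -0.0180014 m.
East–west at this latitude: -0.000000263° × 111120 × cos 32.7075° ≈ -0.000000263 × 93500.8 = -0.0245907 m.
Hypotenuse of the two orthogonal shifts: √(0.0180014² + 0.0245907²) = 0.0304755 m.
That is 0.0304755 m = 3.0475 cm.

3.05 centimeters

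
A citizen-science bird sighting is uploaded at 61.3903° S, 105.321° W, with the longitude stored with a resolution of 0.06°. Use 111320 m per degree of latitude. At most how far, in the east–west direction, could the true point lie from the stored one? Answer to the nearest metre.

1599 metres

With a 0.06° grid the true value lies within half a step, ±0.06°/2 = ±0.03°, of the stored one.
Parallels shrink by cos φ, so at 61.3903° a degree of longitude is 111320 × 0.4788 ≈ 53304.5 m.
Maximum E–W displacement: 0.03 × 53304.5 = 1599.14 m.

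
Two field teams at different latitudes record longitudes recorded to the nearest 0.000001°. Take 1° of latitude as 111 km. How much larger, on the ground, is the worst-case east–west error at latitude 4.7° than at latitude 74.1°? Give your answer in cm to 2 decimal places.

Rounding to 6 decimal places leaves the longitude within ±5e-07° of the true value.
At 4.7°: 5e-07° × 111000 × cos 4.7° = 5e-07 × 111000 × 0.9966 ≈ 0.055313 m.
At 74.1°: 5e-07° × 111000 × cos 74.1° = 5e-07 × 111000 × 0.2740 ≈ 0.015205 m.
So the lower-latitude error exceeds the higher by 0.055313 − 0.015205 = 0.040109 m.
That is 0.0401086 m = 4.0109 cm.

4.01 cm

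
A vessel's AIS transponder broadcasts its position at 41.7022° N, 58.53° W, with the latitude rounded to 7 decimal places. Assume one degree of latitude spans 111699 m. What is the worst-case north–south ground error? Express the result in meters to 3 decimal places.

Rounding to 7 decimal places leaves the latitude within ±5e-08° of the true value.
Along the meridian that is 5e-08° × 111699 m/° = 0.00558495 m.

0.006 meters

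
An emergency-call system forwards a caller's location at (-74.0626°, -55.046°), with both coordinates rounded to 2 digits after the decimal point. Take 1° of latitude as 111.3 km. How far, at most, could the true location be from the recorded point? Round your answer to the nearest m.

577 m

Rounding to 2 decimal places leaves each coordinate within ±0.005° of the true value.
N–S: 0.005° × 111300 m/° = 556.5 m.
East–west component at 74.0626°: 0.005° × 111300 × cos 74.0626° ≈ 0.005 × 30561.5 ≈ 152.808 m.
Worst case both components are at the extreme and orthogonal: √(556.5² + 152.808²) ≈ 577.098 m.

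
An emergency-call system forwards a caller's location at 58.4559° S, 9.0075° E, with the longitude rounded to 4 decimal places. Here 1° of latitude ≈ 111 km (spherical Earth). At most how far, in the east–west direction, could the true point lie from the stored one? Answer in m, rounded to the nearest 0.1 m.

2.9 m

Rounding to 4 decimal places leaves the longitude within ±5e-05° of the true value.
One degree of longitude at 58.4559° is 111000 × cos 58.4559° ≈ 111000 × 0.5232 = 58070.2 m.
East–west error: 5e-05° × 58070.2 m/° ≈ 2.90351 m.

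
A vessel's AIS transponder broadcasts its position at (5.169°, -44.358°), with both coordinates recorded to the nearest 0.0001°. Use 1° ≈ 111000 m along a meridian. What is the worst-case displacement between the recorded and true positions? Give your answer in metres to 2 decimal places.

Rounding to 4 decimal places leaves each coordinate within ±5e-05° of the true value.
N–S: 5e-05° × 111000 m/° = 5.55 m.
E–W at 5.169°: 5e-05° × 111000 × cos 5.169° = 5e-05 × 111000 × 0.9959 ≈ 5.52743 m.
Worst case both components are at the extreme and orthogonal: √(5.55² + 5.52743²) ≈ 7.83294 m.

7.83 metres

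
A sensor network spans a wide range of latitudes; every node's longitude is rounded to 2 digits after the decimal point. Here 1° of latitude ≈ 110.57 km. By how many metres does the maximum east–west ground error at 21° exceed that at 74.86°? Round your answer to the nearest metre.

372 metres

Rounding to 2 decimal places leaves the longitude within ±0.005° of the true value.
At 21°: 0.005° × 110570 × cos 21° = 0.005 × 110570 × 0.9336 ≈ 516.13 m.
At 74.86°: 0.005° × 110570 × cos 74.86° = 0.005 × 110570 × 0.2612 ≈ 144.39 m.
Difference: 516.13 − 144.39 = 371.74 m.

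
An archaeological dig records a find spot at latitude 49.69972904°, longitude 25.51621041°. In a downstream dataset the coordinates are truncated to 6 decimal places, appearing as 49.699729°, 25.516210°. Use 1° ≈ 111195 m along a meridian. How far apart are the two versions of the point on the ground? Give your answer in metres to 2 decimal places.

Δlat = 49.69972904 − 49.699729 = +0.00000004°; Δlon = 25.51621041 − 25.516210 = +0.00000041°.
N–S: 0.00000004° × 111195 m/° = 0.0044478 m.
East–west at this latitude: 0.00000041° × 111195 × cos 49.6997° ≈ 0.00000041 × 71920.2 = 0.0294873 m.
Combined displacement = (0.0044478² + 0.0294873²)^½ ≈ 0.0298208 m.

0.03 metres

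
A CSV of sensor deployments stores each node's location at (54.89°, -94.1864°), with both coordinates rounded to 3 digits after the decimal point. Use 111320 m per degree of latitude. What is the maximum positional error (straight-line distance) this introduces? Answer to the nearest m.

Rounding to 3 decimal places leaves each coordinate within ±0.0005° of the true value.
Latitude error → 0.0005 × 111320 = 55.66 m along the meridian.
E–W at 54.89°: 0.0005° × 111320 × cos 54.89° = 0.0005 × 111320 × 0.5751 ≈ 32.0127 m.
Worst case both components are at the extreme and orthogonal: √(55.66² + 32.0127²) ≈ 64.2094 m.

64 m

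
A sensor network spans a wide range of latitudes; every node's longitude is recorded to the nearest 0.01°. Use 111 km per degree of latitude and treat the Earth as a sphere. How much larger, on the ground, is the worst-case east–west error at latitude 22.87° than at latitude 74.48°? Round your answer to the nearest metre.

363 metres

Rounding to 2 decimal places leaves the longitude within ±0.005° of the true value.
At 22.87°: 0.005° × 111000 × cos 22.87° = 0.005 × 111000 × 0.9214 ≈ 511.37 m.
At 74.48°: 0.005° × 111000 × cos 74.48° = 0.005 × 111000 × 0.2676 ≈ 148.5 m.
Difference: 511.37 − 148.5 = 362.87 m.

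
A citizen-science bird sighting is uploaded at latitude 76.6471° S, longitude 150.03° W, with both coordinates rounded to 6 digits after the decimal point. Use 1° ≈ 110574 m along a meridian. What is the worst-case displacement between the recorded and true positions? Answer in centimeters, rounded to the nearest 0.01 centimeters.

Rounding to 6 decimal places leaves each coordinate within ±5e-07° of the true value.
Latitude error → 5e-07 × 110574 = 0.055287 m along the meridian.
E–W at 76.6471°: 5e-07° × 110574 × cos 76.6471° = 5e-07 × 110574 × 0.2309 ≈ 0.0127684 m.
The two errors are perpendicular, so the maximum displacement is √(0.055287² + 0.0127684²) ≈ 0.0567423 m.
That is 0.0567423 m = 5.6742 cm.

5.67 centimeters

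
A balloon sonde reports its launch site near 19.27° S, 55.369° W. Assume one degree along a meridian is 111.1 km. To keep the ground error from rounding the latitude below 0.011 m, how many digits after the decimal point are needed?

7 decimal places

One degree of latitude covers 111100 m.
Rounding to N decimal places gives at most 0.5 × 10⁻ᴺ degrees of error, i.e. 0.5 × 10⁻ᴺ × 111100 m.
Need 0.5 × 111100 × 10⁻ᴺ ≤ 0.011 → 10⁻ᴺ ≤ 1.980e-07, so N ≥ 6.70.
So 7 decimal places suffice (0.00556 m); 6 would allow up to 0.0555 m.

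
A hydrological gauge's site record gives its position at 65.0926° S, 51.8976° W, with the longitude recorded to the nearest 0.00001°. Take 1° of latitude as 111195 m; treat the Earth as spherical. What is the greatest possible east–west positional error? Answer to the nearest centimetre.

23 centimetres

Rounding to 5 decimal places leaves the longitude within ±5e-06° of the true value.
One degree of longitude at 65.0926° is 111195 × cos 65.0926° ≈ 111195 × 0.4212 = 46830.1 m.
East–west error: 5e-06° × 46830.1 m/° ≈ 0.234151 m.
That is 0.234151 m = 23.415 cm.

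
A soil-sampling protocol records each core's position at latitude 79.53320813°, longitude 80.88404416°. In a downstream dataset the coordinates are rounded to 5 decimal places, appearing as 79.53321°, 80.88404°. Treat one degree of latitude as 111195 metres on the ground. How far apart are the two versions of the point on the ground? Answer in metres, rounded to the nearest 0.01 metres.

Δlat = 79.53320813 − 79.53321 = -0.00000187°; Δlon = 80.88404416 − 80.88404 = +0.00000416°.
North–south shift: -0.00000187 × 111195 = -0.207935 m.
East–west at this latitude: 0.00000416° × 111195 × cos 79.5332° ≈ 0.00000416 × 20200.3 = 0.0840333 m.
Combined displacement = (0.207935² + 0.0840333²)^½ ≈ 0.224273 m.

0.22 metres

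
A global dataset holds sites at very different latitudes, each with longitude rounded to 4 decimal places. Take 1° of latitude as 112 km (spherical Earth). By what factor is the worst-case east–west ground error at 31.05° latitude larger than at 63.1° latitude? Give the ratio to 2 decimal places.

Rounding to 4 decimal places leaves the longitude within ±5e-05° of the true value.
At 31.05°: 5e-05° × 112000 × cos 31.05° = 5e-05 × 112000 × 0.8567 ≈ 4.7976 m.
Error at 63.1° = 5e-05° × 112000 × cos 63.1° ≈ 5.6 × 0.4524 = 2.5336 m.
The ratio reduces to cos 31.05° / cos 63.1° = 0.8567/0.4524 ≈ 1.8936.

1.89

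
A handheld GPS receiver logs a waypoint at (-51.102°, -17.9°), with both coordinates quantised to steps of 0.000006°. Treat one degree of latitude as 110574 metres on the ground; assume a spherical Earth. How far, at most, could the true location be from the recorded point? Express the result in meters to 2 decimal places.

With a 0.000006° grid the true value lies within half a step, ±0.000006°/2 = ±3e-06°, of the stored one.
North–south component: 3e-06° × 110574 = 0.331722 m.
East–west component at 51.102°: 3e-06° × 110574 × cos 51.102° ≈ 3e-06 × 69433.4 ≈ 0.2083 m.
Combining orthogonally: (0.331722² + 0.2083²)^½ ≈ 0.391699 m.

0.39 meters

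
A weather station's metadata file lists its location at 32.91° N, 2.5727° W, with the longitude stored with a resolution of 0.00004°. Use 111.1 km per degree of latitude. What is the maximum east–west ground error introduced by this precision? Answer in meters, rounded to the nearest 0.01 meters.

With a 0.00004° grid the true value lies within half a step, ±0.00004°/2 = ±2e-05°, of the stored one.
One degree of longitude at 32.91° is 111100 × cos 32.91° ≈ 111100 × 0.8395 = 93271.2 m.
East–west error: 2e-05° × 93271.2 m/° ≈ 1.86542 m.

1.87 meters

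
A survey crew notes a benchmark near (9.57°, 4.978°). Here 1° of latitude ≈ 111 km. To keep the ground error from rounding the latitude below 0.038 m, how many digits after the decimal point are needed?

One degree of latitude covers 111000 m.
N decimal places → at most half a unit in the last place, 0.5 × 10⁻ᴺ° = 111000/2 × 10⁻ᴺ m.
Setting 55500 × 10⁻ᴺ ≤ 0.038 gives 10ᴺ ≥ 1.461e+06, i.e. N ≥ 6.16.
N = 6 would give 0.0555 m (too coarse); N = 7 gives 0.00555 m ≤ 0.038 m.

7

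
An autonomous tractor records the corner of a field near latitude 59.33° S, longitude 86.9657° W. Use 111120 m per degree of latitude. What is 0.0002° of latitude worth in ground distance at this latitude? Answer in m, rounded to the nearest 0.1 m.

22.2 m

Along a meridian 0.0002° is 0.0002 × 111120 = 22.224 m.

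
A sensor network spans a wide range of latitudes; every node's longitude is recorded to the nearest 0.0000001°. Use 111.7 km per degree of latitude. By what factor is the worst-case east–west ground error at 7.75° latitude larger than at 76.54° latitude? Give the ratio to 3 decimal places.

4.257

Rounding to 7 decimal places leaves the longitude within ±5e-08° of the true value.
At 7.75°: 5e-08° × 111700 × cos 7.75° = 5e-08 × 111700 × 0.9909 ≈ 0.005534 m.
At 76.54°: 5e-08° × 111700 × cos 76.54° = 5e-08 × 111700 × 0.2328 ≈ 0.0013 m.
Ratio: 0.005534 / 0.0013 = cos 7.75° / cos 76.54° ≈ 4.2569.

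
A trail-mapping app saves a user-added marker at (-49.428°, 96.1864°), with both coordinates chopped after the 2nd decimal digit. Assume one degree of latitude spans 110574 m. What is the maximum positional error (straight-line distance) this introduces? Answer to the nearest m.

Truncating at 2 decimal places can drop up to a full unit in the last place, so each coordinate may be off by as much as 0.01°.
N–S: 0.01° × 110574 m/° = 1105.74 m.
Longitude error → 0.01 × 110574 × cos 49.428° = 0.01 × 110574 × 0.6504 ≈ 719.177 m.
Combining orthogonally: (1105.74² + 719.177²)^½ ≈ 1319.04 m.

1319 m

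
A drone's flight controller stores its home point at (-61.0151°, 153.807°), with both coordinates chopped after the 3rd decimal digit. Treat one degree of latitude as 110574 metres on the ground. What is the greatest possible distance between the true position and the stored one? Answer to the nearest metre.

Truncating at 3 decimal places can drop up to a full unit in the last place, so each coordinate may be off by as much as 0.001°.
North–south component: 0.001° × 110574 = 110.574 m.
E–W at 61.0151°: 0.001° × 110574 × cos 61.0151° = 0.001 × 110574 × 0.4846 ≈ 53.5818 m.
The two errors are perpendicular, so the maximum displacement is √(110.574² + 53.5818²) ≈ 122.872 m.

123 metres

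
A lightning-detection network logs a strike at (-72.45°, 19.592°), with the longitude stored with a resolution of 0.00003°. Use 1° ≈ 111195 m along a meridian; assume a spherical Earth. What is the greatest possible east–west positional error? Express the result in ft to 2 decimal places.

1.65 ft

With a 0.00003° grid the true value lies within half a step, ±0.00003°/2 = ±1.5e-05°, of the stored one.
Parallels shrink by cos φ, so at 72.45° a degree of longitude is 111195 × 0.3015 ≈ 33529.5 m.
So at most 1.5e-05° × 33529.5 ≈ 0.502943 m east–west.
In feet: 0.502943 m ÷ 0.3048 ≈ 1.6501 ft.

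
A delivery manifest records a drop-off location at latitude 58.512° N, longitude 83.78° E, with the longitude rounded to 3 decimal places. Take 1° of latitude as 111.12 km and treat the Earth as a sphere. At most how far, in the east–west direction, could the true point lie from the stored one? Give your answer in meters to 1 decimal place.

Rounding to 3 decimal places leaves the longitude within ±0.0005° of the true value.
One degree of longitude at 58.512° is 111120 × cos 58.512° ≈ 111120 × 0.5223 = 58040.2 m.
Maximum E–W displacement: 0.0005 × 58040.2 = 29.0201 m.

29.0 meters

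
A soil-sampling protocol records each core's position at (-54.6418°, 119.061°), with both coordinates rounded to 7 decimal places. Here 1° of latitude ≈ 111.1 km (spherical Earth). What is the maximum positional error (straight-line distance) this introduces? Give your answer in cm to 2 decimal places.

0.64 cm

Rounding to 7 decimal places leaves each coordinate within ±5e-08° of the true value.
Latitude error → 5e-08 × 111100 = 0.005555 m along the meridian.
East–west component at 54.6418°: 5e-08° × 111100 × cos 54.6418° ≈ 5e-08 × 64292.1 ≈ 0.0032146 m.
Worst case both components are at the extreme and orthogonal: √(0.005555² + 0.0032146²) ≈ 0.00641808 m.
That is 0.00641808 m = 0.64181 cm.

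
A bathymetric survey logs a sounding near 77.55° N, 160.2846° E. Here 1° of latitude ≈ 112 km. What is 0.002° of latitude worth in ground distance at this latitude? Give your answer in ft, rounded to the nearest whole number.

0.002° × 112000 m/° = 224 m.
Converting: 224 m × 3.2808 ft/m ≈ 734.91 ft.

735 ft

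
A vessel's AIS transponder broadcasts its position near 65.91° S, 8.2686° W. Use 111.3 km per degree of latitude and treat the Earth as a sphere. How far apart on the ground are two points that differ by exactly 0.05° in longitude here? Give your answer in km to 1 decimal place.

At 65.91° a degree of longitude is 111300 × cos 65.91° ≈ 45429.4 m, so 0.05° corresponds to 2271.47 m.
That is 2271.47 m = 2.2715 km.

2.3 km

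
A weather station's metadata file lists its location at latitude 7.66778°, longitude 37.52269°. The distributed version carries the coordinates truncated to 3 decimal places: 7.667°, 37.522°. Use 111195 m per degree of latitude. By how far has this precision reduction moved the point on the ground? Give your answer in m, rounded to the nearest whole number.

115 m

Δlat = 7.66778 − 7.667 = +0.00078°; Δlon = 37.52269 − 37.522 = +0.00069°.
N–S: 0.00078° × 111195 m/° = 86.7321 m.
East–west at this latitude: 0.00069° × 111195 × cos 7.667° ≈ 0.00069 × 110201 = 76.0386 m.
Distance: √(86.7321² + 76.0386²) ≈ 115.344 m.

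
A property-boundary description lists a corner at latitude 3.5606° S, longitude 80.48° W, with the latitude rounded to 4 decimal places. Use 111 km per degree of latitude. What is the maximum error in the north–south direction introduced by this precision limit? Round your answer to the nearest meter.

6 meters

Rounding to 4 decimal places leaves the latitude within ±5e-05° of the true value.
Along the meridian that is 5e-05° × 111000 m/° = 5.55 m.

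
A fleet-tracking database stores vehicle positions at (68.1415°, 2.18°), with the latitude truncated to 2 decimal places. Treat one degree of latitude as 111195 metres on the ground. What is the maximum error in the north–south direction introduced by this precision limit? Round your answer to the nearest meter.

Truncating at 2 decimal places can drop up to a full unit in the last place, so the latitude may be off by as much as 0.01°.
So the N–S error is at most 0.01 × 111195 = 1111.95 m.

1112 meters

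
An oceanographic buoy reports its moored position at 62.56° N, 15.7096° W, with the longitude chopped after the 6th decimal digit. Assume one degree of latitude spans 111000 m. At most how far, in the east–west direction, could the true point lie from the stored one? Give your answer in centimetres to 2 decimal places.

Truncating at 6 decimal places can drop up to a full unit in the last place, so the longitude may be off by as much as 1e-06°.
At latitude 62.56° a degree of longitude spans 111000 m × cos 62.56° = 111000 × 0.4608 ≈ 51151 m.
So at most 1e-06° × 51151 ≈ 0.051151 m east–west.
That is 0.051151 m = 5.1151 cm.

5.12 centimetres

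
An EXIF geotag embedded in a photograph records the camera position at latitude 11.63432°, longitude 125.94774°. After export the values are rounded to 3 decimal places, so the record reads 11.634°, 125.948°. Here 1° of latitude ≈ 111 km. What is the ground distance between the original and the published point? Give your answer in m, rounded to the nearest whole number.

The latitude changed by +0.00032° and the longitude by -0.00026°.
North–south shift: 0.00032 × 111000 = 35.52 m.
East–west at this latitude: -0.00026° × 111000 × cos 11.634° ≈ -0.00026 × 108720 = -28.2671 m.
Combined displacement = (35.52² + 28.2671²)^½ ≈ 45.3949 m.

45 m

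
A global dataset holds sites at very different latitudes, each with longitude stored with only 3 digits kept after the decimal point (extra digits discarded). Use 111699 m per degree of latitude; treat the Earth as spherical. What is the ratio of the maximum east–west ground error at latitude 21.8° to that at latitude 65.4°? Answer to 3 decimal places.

Truncating at 3 decimal places can drop up to a full unit in the last place, so the longitude may be off by as much as 0.001°.
At 21.8°: 0.001° × 111699 × cos 21.8° = 0.001 × 111699 × 0.9285 ≈ 103.71 m.
At 65.4°: 0.001° × 111699 × cos 65.4° = 0.001 × 111699 × 0.4163 ≈ 46.498 m.
The ratio reduces to cos 21.8° / cos 65.4° = 0.9285/0.4163 ≈ 2.2304.

2.230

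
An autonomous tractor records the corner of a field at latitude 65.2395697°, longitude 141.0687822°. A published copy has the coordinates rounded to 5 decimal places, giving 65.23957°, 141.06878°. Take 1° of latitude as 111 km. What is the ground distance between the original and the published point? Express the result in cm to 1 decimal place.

10.8 cm

Δlat = 65.2395697 − 65.23957 = -0.0000003°; Δlon = 141.0687822 − 141.06878 = +0.0000022°.
N–S: -0.0000003° × 111000 m/° = -0.0333 m.
E–W at 65.2396°: 0.0000022° × 111000 × cos 65.2396° = 0.0000022 × 111000 × 0.4188 ≈ 0.102277 m.
Combined displacement = (0.0333² + 0.102277²)^½ ≈ 0.107562 m.
That is 0.107562 m = 10.756 cm.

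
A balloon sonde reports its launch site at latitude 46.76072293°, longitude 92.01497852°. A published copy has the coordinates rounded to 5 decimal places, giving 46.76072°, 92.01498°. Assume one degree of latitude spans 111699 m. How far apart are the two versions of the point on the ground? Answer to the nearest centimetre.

35 centimetres

The latitude changed by +0.00000293° and the longitude by -0.00000148°.
North–south shift: 0.00000293 × 111699 = 0.327278 m.
East–west at this latitude: -0.00000148° × 111699 × cos 46.7607° ≈ -0.00000148 × 76519 = -0.113248 m.
Hypotenuse of the two orthogonal shifts: √(0.327278² + 0.113248²) = 0.346318 m.
That is 0.346318 m = 34.632 cm.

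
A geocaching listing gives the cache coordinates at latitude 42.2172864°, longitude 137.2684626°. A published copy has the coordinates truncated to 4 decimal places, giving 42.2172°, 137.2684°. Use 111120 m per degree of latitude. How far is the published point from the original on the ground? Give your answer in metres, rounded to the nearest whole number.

11 metres

Δlat = 42.2172864 − 42.2172 = +0.0000864°; Δlon = 137.2684626 − 137.2684 = +0.0000626°.
N–S: 0.0000864° × 111120 m/° = 9.60077 m.
East–west at this latitude: 0.0000626° × 111120 × cos 42.2172° ≈ 0.0000626 × 82295.8 = 5.15172 m.
Hypotenuse of the two orthogonal shifts: √(9.60077² + 5.15172²) = 10.8956 m.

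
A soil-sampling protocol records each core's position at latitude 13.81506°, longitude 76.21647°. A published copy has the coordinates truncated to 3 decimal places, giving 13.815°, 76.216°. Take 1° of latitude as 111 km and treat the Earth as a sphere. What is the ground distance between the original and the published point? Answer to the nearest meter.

51 meters

The latitude changed by +0.00006° and the longitude by +0.00047°.
North–south shift: 0.00006 × 111000 = 6.66 m.
East–west at this latitude: 0.00047° × 111000 × cos 13.815° ≈ 0.00047 × 107789 = 50.6608 m.
Distance: √(6.66² + 50.6608²) ≈ 51.0967 m.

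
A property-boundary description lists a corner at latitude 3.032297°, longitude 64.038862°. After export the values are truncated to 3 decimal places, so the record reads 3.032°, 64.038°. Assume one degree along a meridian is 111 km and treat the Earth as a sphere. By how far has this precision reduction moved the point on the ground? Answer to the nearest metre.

The latitude changed by +0.000297° and the longitude by +0.000862°.
North–south shift: 0.000297 × 111000 = 32.967 m.
East–west at this latitude: 0.000862° × 111000 × cos 3.032° ≈ 0.000862 × 110845 = 95.5481 m.
Combined displacement = (32.967² + 95.5481²)^½ ≈ 101.075 m.

101 metres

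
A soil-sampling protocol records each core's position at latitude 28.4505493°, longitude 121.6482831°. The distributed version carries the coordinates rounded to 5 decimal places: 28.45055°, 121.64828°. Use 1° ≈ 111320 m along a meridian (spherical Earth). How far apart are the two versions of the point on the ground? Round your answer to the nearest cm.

Δlat = 28.4505493 − 28.45055 = -0.0000007°; Δlon = 121.6482831 − 121.64828 = +0.0000031°.
North–south shift: -0.0000007 × 111320 = -0.077924 m.
East–west at this latitude: 0.0000031° × 111320 × cos 28.4505° ≈ 0.0000031 × 97875.7 = 0.303415 m.
Hypotenuse of the two orthogonal shifts: √(0.077924² + 0.303415²) = 0.313261 m.
That is 0.313261 m = 31.326 cm.

31 cm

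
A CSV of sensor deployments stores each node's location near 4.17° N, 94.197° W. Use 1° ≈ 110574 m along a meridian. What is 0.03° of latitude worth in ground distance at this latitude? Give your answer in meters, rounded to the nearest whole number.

3317 meters

0.03° × 110574 m/° = 3317.22 m.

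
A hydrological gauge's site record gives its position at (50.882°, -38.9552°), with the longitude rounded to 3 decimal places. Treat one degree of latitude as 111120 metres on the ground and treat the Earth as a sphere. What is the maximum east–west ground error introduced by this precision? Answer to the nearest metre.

Rounding to 3 decimal places leaves the longitude within ±0.0005° of the true value.
Parallels shrink by cos φ, so at 50.882° a degree of longitude is 111120 × 0.6309 ≈ 70107.8 m.
East–west error: 0.0005° × 70107.8 m/° ≈ 35.0539 m.

35 metres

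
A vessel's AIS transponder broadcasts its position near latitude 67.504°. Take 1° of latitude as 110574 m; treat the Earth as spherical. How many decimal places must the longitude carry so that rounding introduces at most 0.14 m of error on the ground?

6

At 67.504° one degree of longitude covers 110574 × cos 67.504° ≈ 110574 × 0.3826 ≈ 42307.7 m.
With N decimal places the half-ulp bound is 0.5·10⁻ᴺ°, or 0.5·10⁻ᴺ × 42307.7 m on the ground.
Setting 21153.9 × 10⁻ᴺ ≤ 0.14 gives 10ᴺ ≥ 1.511e+05, i.e. N ≥ 5.18.
At 5 places the error can reach 0.212 m, but 6 places keeps it to 0.0212 m.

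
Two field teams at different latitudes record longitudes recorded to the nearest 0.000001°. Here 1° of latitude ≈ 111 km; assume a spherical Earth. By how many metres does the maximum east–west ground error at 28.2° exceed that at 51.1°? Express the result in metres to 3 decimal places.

Rounding to 6 decimal places leaves the longitude within ±5e-07° of the true value.
Error at 28.2° = 5e-07° × 111000 × cos 28.2° ≈ 0.0555 × 0.8813 = 0.048912 m.
Error at 51.1° = 5e-07° × 111000 × cos 51.1° ≈ 0.0555 × 0.6280 = 0.034852 m.
Difference: 0.048912 − 0.034852 = 0.01406 m.

0.014 metres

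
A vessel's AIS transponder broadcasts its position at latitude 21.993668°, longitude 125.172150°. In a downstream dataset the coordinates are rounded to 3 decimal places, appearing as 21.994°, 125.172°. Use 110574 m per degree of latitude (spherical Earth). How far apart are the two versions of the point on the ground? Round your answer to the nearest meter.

40 meters

Δlat = 21.993668 − 21.994 = -0.000332°; Δlon = 125.172150 − 125.172 = +0.000150°.
N–S: -0.000332° × 110574 m/° = -36.7106 m.
East–west at this latitude: 0.000150° × 110574 × cos 21.994° ≈ 0.000150 × 102527 = 15.379 m.
Combined displacement = (36.7106² + 15.379²)^½ ≈ 39.8018 m.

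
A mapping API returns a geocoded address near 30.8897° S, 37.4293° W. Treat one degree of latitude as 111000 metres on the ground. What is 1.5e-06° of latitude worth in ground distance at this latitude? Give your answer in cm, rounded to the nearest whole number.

17 cm

1.5e-06° × 111000 m/° = 0.1665 m.
That is 0.1665 m = 16.65 cm.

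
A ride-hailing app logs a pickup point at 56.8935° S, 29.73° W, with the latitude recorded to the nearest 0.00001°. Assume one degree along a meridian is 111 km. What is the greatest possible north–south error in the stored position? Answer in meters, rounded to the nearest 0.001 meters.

0.555 meters

Rounding to 5 decimal places leaves the latitude within ±5e-06° of the true value.
So the N–S error is at most 5e-06 × 111000 = 0.555 m.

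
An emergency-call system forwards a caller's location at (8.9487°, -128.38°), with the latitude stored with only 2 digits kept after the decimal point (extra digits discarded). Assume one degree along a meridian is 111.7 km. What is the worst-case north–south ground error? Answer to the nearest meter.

Truncating at 2 decimal places can drop up to a full unit in the last place, so the latitude may be off by as much as 0.01°.
North–south distance: 0.01° × 111700 m/° = 1117 m.

1117 meters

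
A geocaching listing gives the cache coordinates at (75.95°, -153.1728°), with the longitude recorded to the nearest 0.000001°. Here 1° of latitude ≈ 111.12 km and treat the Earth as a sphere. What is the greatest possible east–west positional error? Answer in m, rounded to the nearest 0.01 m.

0.01 m

Rounding to 6 decimal places leaves the longitude within ±5e-07° of the true value.
Parallels shrink by cos φ, so at 75.95° a degree of longitude is 111120 × 0.2428 ≈ 26976.4 m.
So at most 5e-07° × 26976.4 ≈ 0.0134882 m east–west.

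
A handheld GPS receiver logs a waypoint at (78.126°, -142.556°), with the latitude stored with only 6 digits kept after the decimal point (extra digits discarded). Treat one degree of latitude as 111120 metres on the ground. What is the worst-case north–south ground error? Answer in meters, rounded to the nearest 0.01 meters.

Truncating at 6 decimal places can drop up to a full unit in the last place, so the latitude may be off by as much as 1e-06°.
So the N–S error is at most 1e-06 × 111120 = 0.11112 m.

0.11 meters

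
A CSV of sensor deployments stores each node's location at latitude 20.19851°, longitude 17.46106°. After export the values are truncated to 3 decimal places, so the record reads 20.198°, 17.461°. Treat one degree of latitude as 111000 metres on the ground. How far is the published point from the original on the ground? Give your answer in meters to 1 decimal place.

Δlat = 20.19851 − 20.198 = +0.00051°; Δlon = 17.46106 − 17.461 = +0.00006°.
N–S: 0.00051° × 111000 m/° = 56.61 m.
E–W at 20.198°: 0.00006° × 111000 × cos 20.198° = 0.00006 × 111000 × 0.9385 ≈ 6.25044 m.
Distance: √(56.61² + 6.25044²) ≈ 56.954 m.

57.0 meters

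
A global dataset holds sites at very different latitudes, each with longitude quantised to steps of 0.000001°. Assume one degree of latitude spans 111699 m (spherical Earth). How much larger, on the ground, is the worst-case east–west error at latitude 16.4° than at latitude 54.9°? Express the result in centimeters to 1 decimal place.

2.1 centimeters

With a 0.000001° grid the true value lies within half a step, ±0.000001°/2 = ±5e-07°, of the stored one.
Error at 16.4° = 5e-07° × 111699 × cos 16.4° ≈ 0.055849 × 0.9593 = 0.053577 m.
At 54.9°: 5e-07° × 111699 × cos 54.9° = 5e-07 × 111699 × 0.5750 ≈ 0.032114 m.
Difference: 0.053577 − 0.032114 = 0.021463 m.
That is 0.0214634 m = 2.1463 cm.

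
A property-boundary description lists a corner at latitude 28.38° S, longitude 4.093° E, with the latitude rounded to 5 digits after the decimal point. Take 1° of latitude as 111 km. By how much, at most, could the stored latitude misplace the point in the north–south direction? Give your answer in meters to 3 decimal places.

Rounding to 5 decimal places leaves the latitude within ±5e-06° of the true value.
Along the meridian that is 5e-06° × 111000 m/° = 0.555 m.

0.555 meters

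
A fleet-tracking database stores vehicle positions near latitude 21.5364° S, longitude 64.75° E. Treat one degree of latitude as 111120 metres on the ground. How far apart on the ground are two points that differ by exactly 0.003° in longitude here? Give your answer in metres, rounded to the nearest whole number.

0.003° of longitude at 21.5364° is 0.003 × 111120 × cos 21.5364° ≈ 0.003 × 103362 = 310.086 m.

310 metres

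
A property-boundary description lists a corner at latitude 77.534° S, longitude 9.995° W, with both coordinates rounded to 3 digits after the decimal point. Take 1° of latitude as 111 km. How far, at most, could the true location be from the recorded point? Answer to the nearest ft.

186 ft

Rounding to 3 decimal places leaves each coordinate within ±0.0005° of the true value.
N–S: 0.0005° × 111000 m/° = 55.5 m.
Longitude error → 0.0005 × 111000 × cos 77.534° = 0.0005 × 111000 × 0.2159 ≈ 11.9802 m.
The two errors are perpendicular, so the maximum displacement is √(55.5² + 11.9802²) ≈ 56.7783 m.
In feet: 56.7783 m ÷ 0.3048 ≈ 186.28 ft.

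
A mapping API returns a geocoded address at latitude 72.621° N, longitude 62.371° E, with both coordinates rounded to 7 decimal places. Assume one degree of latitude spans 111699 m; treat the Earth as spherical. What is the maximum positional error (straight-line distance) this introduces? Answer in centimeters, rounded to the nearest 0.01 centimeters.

0.58 centimeters

Rounding to 7 decimal places leaves each coordinate within ±5e-08° of the true value.
N–S: 5e-08° × 111699 m/° = 0.00558495 m.
E–W at 72.621°: 5e-08° × 111699 × cos 72.621° = 5e-08 × 111699 × 0.2987 ≈ 0.00166817 m.
Combining orthogonally: (0.00558495² + 0.00166817²)^½ ≈ 0.00582876 m.
That is 0.00582876 m = 0.58288 cm.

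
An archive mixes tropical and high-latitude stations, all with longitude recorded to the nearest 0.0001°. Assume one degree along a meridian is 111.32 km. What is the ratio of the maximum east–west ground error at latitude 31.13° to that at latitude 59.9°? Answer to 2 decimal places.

1.71

Rounding to 4 decimal places leaves the longitude within ±5e-05° of the true value.
Error at 31.13° = 5e-05° × 111320 × cos 31.13° ≈ 5.566 × 0.8560 = 4.7645 m.
At 59.9°: 5e-05° × 111320 × cos 59.9° = 5e-05 × 111320 × 0.5015 ≈ 2.7914 m.
The ratio reduces to cos 31.13° / cos 59.9° = 0.8560/0.5015 ≈ 1.7068.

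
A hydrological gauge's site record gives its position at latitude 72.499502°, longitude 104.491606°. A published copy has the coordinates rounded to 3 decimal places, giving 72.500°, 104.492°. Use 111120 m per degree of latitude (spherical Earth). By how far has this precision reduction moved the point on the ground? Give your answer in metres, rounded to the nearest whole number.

The latitude changed by -0.000498° and the longitude by -0.000394°.
North–south shift: -0.000498 × 111120 = -55.3378 m.
East–west at this latitude: -0.000394° × 111120 × cos 72.5° ≈ -0.000394 × 33414.4 = -13.1653 m.
Hypotenuse of the two orthogonal shifts: √(55.3378² + 13.1653²) = 56.8823 m.

57 metres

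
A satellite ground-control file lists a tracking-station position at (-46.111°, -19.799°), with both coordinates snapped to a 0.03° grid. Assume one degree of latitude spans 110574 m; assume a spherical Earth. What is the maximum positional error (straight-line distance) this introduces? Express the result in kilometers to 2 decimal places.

2.02 kilometers

With a 0.03° grid the true value lies within half a step, ±0.03°/2 = ±0.015°, of the stored one.
Latitude error → 0.015 × 110574 = 1658.61 m along the meridian.
E–W at 46.111°: 0.015° × 110574 × cos 46.111° = 0.015 × 110574 × 0.6933 ≈ 1149.85 m.
Combining orthogonally: (1658.61² + 1149.85²)^½ ≈ 2018.2 m.
That is 2018.2 m = 2.0182 km.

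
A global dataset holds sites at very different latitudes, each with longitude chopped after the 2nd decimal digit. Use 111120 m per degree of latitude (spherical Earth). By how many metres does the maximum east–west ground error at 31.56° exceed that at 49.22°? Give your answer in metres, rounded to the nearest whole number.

Truncating at 2 decimal places can drop up to a full unit in the last place, so the longitude may be off by as much as 0.01°.
At 31.56°: 0.01° × 111120 × cos 31.56° = 0.01 × 111120 × 0.8521 ≈ 946.85 m.
Error at 49.22° = 0.01° × 111120 × cos 49.22° ≈ 1111.2 × 0.6532 = 725.79 m.
Difference: 946.85 − 725.79 = 221.06 m.

221 metres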